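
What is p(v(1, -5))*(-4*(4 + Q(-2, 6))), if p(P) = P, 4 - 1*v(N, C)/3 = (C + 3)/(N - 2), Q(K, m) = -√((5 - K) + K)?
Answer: -96 + 24*√5 ≈ -42.334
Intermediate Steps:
Q(K, m) = -√5
v(N, C) = 12 - 3*(3 + C)/(-2 + N) (v(N, C) = 12 - 3*(C + 3)/(N - 2) = 12 - 3*(3 + C)/(-2 + N))
p(v(1, -5))*(-4*(4 + Q(-2, 6))) = (3*(-11 - 1*(-5) + 4*1)/(-2 + 1))*(-4*(4 - √5)) = (3*(-11 + 5 + 4)/(-1))*(-16 + 4*√5) = (3*(-1)*(-2))*(-16 + 4*√5) = 6*(-16 + 4*√5) = -96 + 24*√5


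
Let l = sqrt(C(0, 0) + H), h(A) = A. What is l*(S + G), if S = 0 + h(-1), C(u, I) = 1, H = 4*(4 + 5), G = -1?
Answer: -2*sqrt(37) ≈ -12.166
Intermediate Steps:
H = 36 (H = 4*9 = 36)
l = sqrt(37) (l = sqrt(1 + 36) = sqrt(37) ≈ 6.0828)
S = -1 (S = 0 - 1 = -1)
l*(S + G) = sqrt(37)*(-1 - 1) = sqrt(37)*(-2) = -2*sqrt(37)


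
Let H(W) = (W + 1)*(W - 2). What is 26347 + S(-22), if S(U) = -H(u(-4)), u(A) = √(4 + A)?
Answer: 26349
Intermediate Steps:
H(W) = (1 + W)*(-2 + W)
S(U) = 2 (S(U) = -(-2 + (√(4 - 4))² - √(4 - 4)) = -(-2 + (√0)² - √0) = -(-2 + 0² - 1*0) = -(-2 + 0 + 0) = -1*(-2) = 2)
26347 + S(-22) = 26347 + 2 = 26349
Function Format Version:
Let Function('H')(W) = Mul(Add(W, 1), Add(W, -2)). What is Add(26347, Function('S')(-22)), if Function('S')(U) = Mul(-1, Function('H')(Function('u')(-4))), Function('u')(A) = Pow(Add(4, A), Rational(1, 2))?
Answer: 26349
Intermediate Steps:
Function('H')(W) = Mul(Add(1, W), Add(-2, W))
Function('S')(U) = 2 (Function('S')(U) = Mul(-1, Add(-2, Pow(Pow(Add(4, -4), Rational(1, 2)), 2), Mul(-1, Pow(Add(4, -4), Rational(1, 2))))) = Mul(-1, Add(-2, Pow(Pow(0, Rational(1, 2)), 2), Mul(-1, Pow(0, Rational(1, 2))))) = Mul(-1, Add(-2, Pow(0, 2), Mul(-1, 0))) = Mul(-1, Add(-2, 0, 0)) = Mul(-1, -2) = 2)
Add(26347, Function('S')(-22)) = Add(26347, 2) = 26349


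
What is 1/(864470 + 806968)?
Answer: 1/1671438 ≈ 5.9829e-7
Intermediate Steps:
1/(864470 + 806968) = 1/1671438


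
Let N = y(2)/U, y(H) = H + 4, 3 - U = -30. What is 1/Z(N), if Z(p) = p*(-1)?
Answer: -11/2 ≈ -5.5000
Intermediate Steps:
U = 33 (U = 3 - 1*(-30) = 3 + 30 = 33)
y(H) = 4 + H
N = 2/11 (N = (4 + 2)/33 = 6*(1/33) = 2/11 ≈ 0.18182)
Z(p) = -p
1/Z(N) = 1/(-1*2/11) = 1/(-2/11) = -11/2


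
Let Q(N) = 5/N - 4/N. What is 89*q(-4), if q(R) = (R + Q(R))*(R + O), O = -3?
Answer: 10591/4 ≈ 2647.8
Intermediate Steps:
Q(N) = 1/N
q(R) = (-3 + R)*(R + 1/R) (q(R) = (R + 1/R)*(R - 3) = (R + 1/R)*(-3 + R) = (-3 + R)*(R + 1/R))
89*q(-4) = 89*(1 + (-4)² - 3*(-4) - 3/(-4)) = 89*(1 + 16 + 12 - 3*(-¼)) = 89*(1 + 16 + 12 + ¾) = 89*(119/4) = 10591/4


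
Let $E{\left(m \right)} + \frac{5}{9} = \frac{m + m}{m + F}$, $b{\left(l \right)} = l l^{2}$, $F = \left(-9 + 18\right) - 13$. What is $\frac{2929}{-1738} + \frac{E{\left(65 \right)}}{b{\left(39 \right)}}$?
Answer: $- \frac{95384694329}{56599935678} \approx -1.6852$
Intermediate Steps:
$F = -4$ ($F = 9 - 13 = -4$)
$b{\left(l \right)} = l^{3}$
$E{\left(m \right)} = - \frac{5}{9} + \frac{2 m}{-4 + m}$ ($E{\left(m \right)} = - \frac{5}{9} + \frac{m + m}{m - 4} = - \frac{5}{9} + \frac{2 m}{-4 + m}$)
$\frac{2929}{-1738} + \frac{E{\left(65 \right)}}{b{\left(39 \right)}} = \frac{2929}{-1738} + \frac{\frac{1}{9} \frac{1}{-4 + 65} \left(20 + 13 \cdot 65\right)}{39^{3}} = 2929 \left(- \frac{1}{1738}\right) + \frac{\frac{1}{9} \cdot \frac{1}{61} \left(20 + 845\right)}{59319} = - \frac{2929}{1738} + \frac{1}{9} \cdot \frac{1}{61} \cdot 865 \cdot \frac{1}{59319} = - \frac{2929}{1738} + \frac{865}{549} \cdot \frac{1}{59319} = - \frac{2929}{1738} + \frac{865}{32566131} = - \frac{95384694329}{56599935678}$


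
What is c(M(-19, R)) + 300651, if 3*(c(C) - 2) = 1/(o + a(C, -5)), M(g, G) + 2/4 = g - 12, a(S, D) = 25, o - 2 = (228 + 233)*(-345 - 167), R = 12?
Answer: 212866833794/708015 ≈ 3.0065e+5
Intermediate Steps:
o = -236030 (o = 2 + (228 + 233)*(-345 - 167) = 2 + 461*(-512) = 2 - 236032 = -236030)
M(g, G) = -25/2 + g (M(g, G) = -1/2 + (g - 12) = -1/2 + (-12 + g) = -25/2 + g)
c(C) = 1416029/708015 (c(C) = 2 + 1/(3*(-236030 + 25)) = 2 + (1/3)/(-236005) = 2 + (1/3)*(-1/236005) = 2 - 1/708015 = 1416029/708015)
c(M(-19, R)) + 300651 = 1416029/708015 + 300651 = 212866833794/708015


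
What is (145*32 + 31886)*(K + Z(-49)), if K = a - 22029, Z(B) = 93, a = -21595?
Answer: -1590013306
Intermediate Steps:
K = -43624 (K = -21595 - 22029 = -43624)
(145*32 + 31886)*(K + Z(-49)) = (145*32 + 31886)*(-43624 + 93) = (4640 + 31886)*(-43531) = 36526*(-43531) = -1590013306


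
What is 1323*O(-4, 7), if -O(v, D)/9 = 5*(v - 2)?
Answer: 357210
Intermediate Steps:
O(v, D) = 90 - 45*v (O(v, D) = -45*(v - 2) = -45*(-2 + v) = -9*(-10 + 5*v) = 90 - 45*v)
1323*O(-4, 7) = 1323*(90 - 45*(-4)) = 1323*(90 + 180) = 1323*270 = 357210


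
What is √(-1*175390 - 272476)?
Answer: I*√447866 ≈ 669.23*I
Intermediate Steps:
√(-1*175390 - 272476) = √(-175390 - 272476) = √(-447866) = I*√447866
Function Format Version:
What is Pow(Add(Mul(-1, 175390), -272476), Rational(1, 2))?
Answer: Mul(I, Pow(447866, Rational(1, 2))) ≈ Mul(669.23, I)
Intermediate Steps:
Pow(Add(Mul(-1, 175390), -272476), Rational(1, 2)) = Pow(Add(-175390, -272476), Rational(1, 2)) = Pow(-447866, Rational(1, 2)) = Mul(I, Pow(447866, Rational(1, 2)))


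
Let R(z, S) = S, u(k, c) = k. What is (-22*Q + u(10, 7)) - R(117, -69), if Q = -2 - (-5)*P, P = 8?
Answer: -757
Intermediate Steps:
Q = 38 (Q = -2 - (-5)*8 = -2 - 1*(-40) = -2 + 40 = 38)
(-22*Q + u(10, 7)) - R(117, -69) = (-22*38 + 10) - 1*(-69) = (-836 + 10) + 69 = -826 + 69 = -757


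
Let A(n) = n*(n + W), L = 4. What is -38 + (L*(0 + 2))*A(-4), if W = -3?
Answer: 186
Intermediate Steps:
A(n) = n*(-3 + n) (A(n) = n*(n - 3) = n*(-3 + n))
-38 + (L*(0 + 2))*A(-4) = -38 + (4*(0 + 2))*(-4*(-3 - 4)) = -38 + (4*2)*(-4*(-7)) = -38 + 8*28 = -38 + 224 = 186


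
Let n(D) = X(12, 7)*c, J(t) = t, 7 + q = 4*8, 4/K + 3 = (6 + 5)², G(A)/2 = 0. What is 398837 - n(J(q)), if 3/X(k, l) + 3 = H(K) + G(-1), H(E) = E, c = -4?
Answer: 69795767/175 ≈ 3.9883e+5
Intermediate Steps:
G(A) = 0 (G(A) = 2*0 = 0)
K = 2/59 (K = 4/(-3 + (6 + 5)²) = 4/(-3 + 11²) = 4/(-3 + 121) = 4/118 = 4*(1/118) = 2/59 ≈ 0.033898)
q = 25 (q = -7 + 4*8 = -7 + 32 = 25)
X(k, l) = -177/175 (X(k, l) = 3/(-3 + (2/59 + 0)) = 3/(-3 + 2/59) = 3/(-175/59) = 3*(-59/175) = -177/175)
n(D) = 708/175 (n(D) = -177/175*(-4) = 708/175)
398837 - n(J(q)) = 398837 - 1*708/175 = 398837 - 708/175 = 69795767/175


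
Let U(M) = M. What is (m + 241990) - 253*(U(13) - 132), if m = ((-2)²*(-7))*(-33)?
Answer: 273021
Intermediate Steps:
m = 924 (m = (4*(-7))*(-33) = -28*(-33) = 924)
(m + 241990) - 253*(U(13) - 132) = (924 + 241990) - 253*(13 - 132) = 242914 - 253*(-119) = 242914 + 30107 = 273021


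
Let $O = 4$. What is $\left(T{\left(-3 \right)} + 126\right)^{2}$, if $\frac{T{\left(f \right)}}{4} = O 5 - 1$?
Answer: $40804$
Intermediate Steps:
$T{\left(f \right)} = 76$ ($T{\left(f \right)} = 4 \left(4 \cdot 5 - 1\right) = 4 \left(20 - 1\right) = 4 \cdot 19 = 76$)
$\left(T{\left(-3 \right)} + 126\right)^{2} = \left(76 + 126\right)^{2} = 202^{2} = 40804$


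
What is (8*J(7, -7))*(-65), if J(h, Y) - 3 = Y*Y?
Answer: -27040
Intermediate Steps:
J(h, Y) = 3 + Y² (J(h, Y) = 3 + Y*Y = 3 + Y²)
(8*J(7, -7))*(-65) = (8*(3 + (-7)²))*(-65) = (8*(3 + 49))*(-65) = (8*52)*(-65) = 416*(-65) = -27040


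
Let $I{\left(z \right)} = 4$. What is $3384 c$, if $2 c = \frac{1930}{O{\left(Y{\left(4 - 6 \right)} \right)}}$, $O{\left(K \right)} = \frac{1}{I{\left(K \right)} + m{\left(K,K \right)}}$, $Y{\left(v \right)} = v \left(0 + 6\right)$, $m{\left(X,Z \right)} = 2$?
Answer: $19593360$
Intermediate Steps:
$Y{\left(v \right)} = 6 v$ ($Y{\left(v \right)} = v 6 = 6 v$)
$O{\left(K \right)} = \frac{1}{6}$ ($O{\left(K \right)} = \frac{1}{4 + 2} = \frac{1}{6}$)
$c = 5790$ ($c = \frac{1930 \frac{1}{\frac{1}{6}}}{2} = \frac{1930 \cdot 6}{2} = \frac{1}{2} \cdot 11580 = 5790$)
$3384 c = 3384 \cdot 5790 = 19593360$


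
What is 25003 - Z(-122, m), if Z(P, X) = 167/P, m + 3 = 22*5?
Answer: 3050533/122 ≈ 25004.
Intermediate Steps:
m = 107 (m = -3 + 22*5 = -3 + 110 = 107)
25003 - Z(-122, m) = 25003 - 167/(-122) = 25003 - 167*(-1)/122 = 25003 - 1*(-167/122) = 25003 + 167/122 = 3050533/122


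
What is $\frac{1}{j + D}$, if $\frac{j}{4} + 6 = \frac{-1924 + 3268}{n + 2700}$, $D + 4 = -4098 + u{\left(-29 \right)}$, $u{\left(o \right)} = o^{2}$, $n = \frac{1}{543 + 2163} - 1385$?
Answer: $- \frac{3558391}{11674766979} \approx -0.00030479$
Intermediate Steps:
$n = - \frac{3747809}{2706}$ ($n = \frac{1}{2706} - 1385 = - \frac{3747809}{2706} \approx -1385.0$)
$D = -3261$ ($D = -4 - \left(4098 - \left(-29\right)^{2}\right) = -4 + \left(-4098 + 841\right) = -4 - 3257 = -3261$)
$j = - \frac{70853928}{3558391}$ ($j = -24 + 4 \frac{-1924 + 3268}{- \frac{3747809}{2706} + 2700} = -24 + 4 \frac{1344}{\frac{3558391}{2706}} = -24 + 4 \cdot 1344 \cdot \frac{2706}{3558391} = -24 + 4 \cdot \frac{3636864}{3558391} = -24 + \frac{14547456}{3558391} = - \frac{70853928}{3558391} \approx -19.912$)
$\frac{1}{j + D} = \frac{1}{- \frac{70853928}{3558391} - 3261} = \frac{1}{- \frac{11674766979}{3558391}} = - \frac{3558391}{11674766979}$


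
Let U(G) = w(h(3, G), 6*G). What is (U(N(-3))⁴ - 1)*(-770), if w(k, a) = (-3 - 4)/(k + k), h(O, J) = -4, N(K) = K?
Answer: 652575/2048 ≈ 318.64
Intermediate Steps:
w(k, a) = -7/(2*k) (w(k, a) = -7*1/(2*k) = -7/(2*k))
U(G) = 7/8 (U(G) = -7/2/(-4) = -7/2*(-¼) = 7/8)
(U(N(-3))⁴ - 1)*(-770) = ((7/8)⁴ - 1)*(-770) = (2401/4096 - 1)*(-770) = -1695/4096*(-770) = 652575/2048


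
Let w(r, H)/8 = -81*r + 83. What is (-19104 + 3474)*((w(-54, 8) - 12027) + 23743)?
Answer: -740424360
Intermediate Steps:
w(r, H) = 664 - 648*r (w(r, H) = 8*(-81*r + 83) = 8*(83 - 81*r) = 664 - 648*r)
(-19104 + 3474)*((w(-54, 8) - 12027) + 23743) = (-19104 + 3474)*(((664 - 648*(-54)) - 12027) + 23743) = -15630*(((664 + 34992) - 12027) + 23743) = -15630*((35656 - 12027) + 23743) = -15630*(23629 + 23743) = -15630*47372 = -740424360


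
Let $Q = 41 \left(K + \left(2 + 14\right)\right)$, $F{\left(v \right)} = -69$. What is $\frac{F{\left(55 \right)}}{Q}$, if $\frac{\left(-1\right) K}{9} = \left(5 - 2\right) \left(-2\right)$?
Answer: $- \frac{69}{2870} \approx -0.024042$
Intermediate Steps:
$K = 54$ ($K = - 9 \left(5 - 2\right) \left(-2\right) = - 9 \cdot 3 \left(-2\right) = \left(-9\right) \left(-6\right) = 54$)
$Q = 2870$ ($Q = 41 \left(54 + \left(2 + 14\right)\right) = 41 \left(54 + 16\right) = 41 \cdot 70 = 2870$)
$\frac{F{\left(55 \right)}}{Q} = - \frac{69}{2870}$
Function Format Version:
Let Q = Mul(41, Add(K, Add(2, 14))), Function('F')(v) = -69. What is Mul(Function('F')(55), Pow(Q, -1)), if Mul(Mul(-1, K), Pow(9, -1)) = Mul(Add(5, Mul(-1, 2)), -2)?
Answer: Rational(-69, 2870) ≈ -0.024042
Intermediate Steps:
K = 54 (K = Mul(-9, Mul(Add(5, Mul(-1, 2)), -2)) = Mul(-9, Mul(Add(5, -2), -2)) = Mul(-9, Mul(3, -2)) = Mul(-9, -6) = 54)
Q = 2870 (Q = Mul(41, Add(54, Add(2, 14))) = Mul(41, Add(54, 16)) = Mul(41, 70) = 2870)
Mul(Function('F')(55), Pow(Q, -1)) = Mul(-69, Pow(2870, -1)) = Mul(-69, Rational(1, 2870)) = Rational(-69, 2870)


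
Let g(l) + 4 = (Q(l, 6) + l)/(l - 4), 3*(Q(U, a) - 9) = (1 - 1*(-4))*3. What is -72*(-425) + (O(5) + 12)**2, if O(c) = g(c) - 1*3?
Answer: 31176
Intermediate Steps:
Q(U, a) = 14 (Q(U, a) = 9 + ((1 - 1*(-4))*3)/3 = 9 + ((1 + 4)*3)/3 = 9 + (5*3)/3 = 9 + (1/3)*15 = 9 + 5 = 14)
g(l) = -4 + (14 + l)/(-4 + l) (g(l) = -4 + (14 + l)/(l - 4) = -4 + (14 + l)/(-4 + l))
O(c) = -3 + 3*(10 - c)/(-4 + c) (O(c) = 3*(10 - c)/(-4 + c) - 1*3 = 3*(10 - c)/(-4 + c) - 3 = -3 + 3*(10 - c)/(-4 + c))
-72*(-425) + (O(5) + 12)**2 = -72*(-425) + (6*(7 - 1*5)/(-4 + 5) + 12)**2 = 30600 + (6*(7 - 5)/1 + 12)**2 = 30600 + (6*1*2 + 12)**2 = 30600 + (12 + 12)**2 = 30600 + 24**2 = 30600 + 576 = 31176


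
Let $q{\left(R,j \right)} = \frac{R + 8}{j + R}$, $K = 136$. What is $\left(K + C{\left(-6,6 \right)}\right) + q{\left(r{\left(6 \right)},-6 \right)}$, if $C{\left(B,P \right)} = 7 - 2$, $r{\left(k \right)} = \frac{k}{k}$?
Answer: $\frac{696}{5} \approx 139.2$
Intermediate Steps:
$r{\left(k \right)} = 1$
$C{\left(B,P \right)} = 5$
$q{\left(R,j \right)} = \frac{8 + R}{R + j}$
$\left(K + C{\left(-6,6 \right)}\right) + q{\left(r{\left(6 \right)},-6 \right)} = \left(136 + 5\right) + \frac{8 + 1}{1 - 6} = 141 + \frac{1}{-5} \cdot 9 = 141 - \frac{9}{5} = \frac{696}{5}$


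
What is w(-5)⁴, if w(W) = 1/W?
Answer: 1/625 ≈ 0.0016000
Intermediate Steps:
w(-5)⁴ = (1/(-5))⁴ = (-⅕)⁴ = 1/625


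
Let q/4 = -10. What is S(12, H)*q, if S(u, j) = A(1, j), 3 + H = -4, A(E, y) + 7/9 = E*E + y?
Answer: 2440/9 ≈ 271.11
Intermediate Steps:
q = -40 (q = 4*(-10) = -40)
A(E, y) = -7/9 + y + E² (A(E, y) = -7/9 + (E*E + y) = -7/9 + (E² + y) = -7/9 + (y + E²) = -7/9 + y + E²)
H = -7 (H = -3 - 4 = -7)
S(u, j) = 2/9 + j (S(u, j) = -7/9 + j + 1² = -7/9 + j + 1 = 2/9 + j)
S(12, H)*q = (2/9 - 7)*(-40) = -61/9*(-40) = 2440/9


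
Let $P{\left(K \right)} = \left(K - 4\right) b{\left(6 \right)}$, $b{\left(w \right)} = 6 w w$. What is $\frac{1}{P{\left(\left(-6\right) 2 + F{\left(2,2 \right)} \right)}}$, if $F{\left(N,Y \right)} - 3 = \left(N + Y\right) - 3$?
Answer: $- \frac{1}{2592} \approx -0.0003858$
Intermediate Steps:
$F{\left(N,Y \right)} = N + Y$ ($F{\left(N,Y \right)} = 3 - \left(3 - N - Y\right) = 3 + \left(-3 + N + Y\right) = N + Y$)
$b{\left(w \right)} = 6 w^{2}$
$P{\left(K \right)} = -864 + 216 K$ ($P{\left(K \right)} = \left(K - 4\right) 6 \cdot 6^{2} = \left(-4 + K\right) 6 \cdot 36 = \left(-4 + K\right) 216 = -864 + 216 K$)
$\frac{1}{P{\left(\left(-6\right) 2 + F{\left(2,2 \right)} \right)}} = \frac{1}{-864 + 216 \left(\left(-6\right) 2 + \left(2 + 2\right)\right)} = \frac{1}{-864 + 216 \left(-12 + 4\right)} = \frac{1}{-864 + 216 \left(-8\right)} = \frac{1}{-864 - 1728} = \frac{1}{-2592} = - \frac{1}{2592}$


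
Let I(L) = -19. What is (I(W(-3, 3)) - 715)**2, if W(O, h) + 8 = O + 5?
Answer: 538756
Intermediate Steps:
W(O, h) = -3 + O (W(O, h) = -8 + (O + 5) = -8 + (5 + O) = -3 + O)
(I(W(-3, 3)) - 715)**2 = (-19 - 715)**2 = (-734)**2 = 538756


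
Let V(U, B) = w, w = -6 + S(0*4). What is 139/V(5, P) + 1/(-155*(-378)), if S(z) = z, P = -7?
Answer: -678667/29295 ≈ -23.167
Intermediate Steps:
w = -6 (w = -6 + 0*4 = -6 + 0 = -6)
V(U, B) = -6
139/V(5, P) + 1/(-155*(-378)) = 139/(-6) + 1/(-155*(-378)) = 139*(-1/6) - 1/155*(-1/378) = -139/6 + 1/58590 = -678667/29295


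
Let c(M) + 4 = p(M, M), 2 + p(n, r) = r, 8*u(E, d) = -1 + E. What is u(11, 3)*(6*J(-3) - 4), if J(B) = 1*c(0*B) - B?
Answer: -55/2 ≈ -27.500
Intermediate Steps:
u(E, d) = -⅛ + E/8 (u(E, d) = (-1 + E)/8 = -⅛ + E/8)
p(n, r) = -2 + r
c(M) = -6 + M (c(M) = -4 + (-2 + M) = -6 + M)
J(B) = -6 - B (J(B) = 1*(-6 + 0*B) - B = 1*(-6 + 0) - B = 1*(-6) - B = -6 - B)
u(11, 3)*(6*J(-3) - 4) = (-⅛ + (⅛)*11)*(6*(-6 - 1*(-3)) - 4) = (-⅛ + 11/8)*(6*(-6 + 3) - 4) = 5*(6*(-3) - 4)/4 = 5*(-18 - 4)/4 = (5/4)*(-22) = -55/2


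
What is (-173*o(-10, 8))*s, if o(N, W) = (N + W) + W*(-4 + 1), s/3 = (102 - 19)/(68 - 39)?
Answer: 1120002/29 ≈ 38621.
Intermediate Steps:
s = 249/29 (s = 3*((102 - 19)/(68 - 39)) = 3*(83/29) = 249/29 ≈ 8.5862)
o(N, W) = N - 2*W (o(N, W) = (N + W) + W*(-3) = (N + W) - 3*W = N - 2*W)
(-173*o(-10, 8))*s = -173*(-10 - 2*8)*(249/29) = -173*(-10 - 16)*(249/29) = -173*(-26)*(249/29) = 4498*(249/29) = 1120002/29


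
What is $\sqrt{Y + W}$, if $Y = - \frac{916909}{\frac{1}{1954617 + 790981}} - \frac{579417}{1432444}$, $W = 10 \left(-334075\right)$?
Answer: $\frac{5 i \sqrt{305655603802899682007}}{55094} \approx 1.5867 \cdot 10^{6} i$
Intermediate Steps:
$W = -3340750$
$Y = - \frac{3606125509547365825}{1432444}$ ($Y = - \frac{916909}{\frac{1}{2745598}} - \frac{579417}{1432444} = - 916909 \frac{1}{\frac{1}{2745598}} - \frac{579417}{1432444} = \left(-916909\right) 2745598 - \frac{579417}{1432444} = -2517463516582 - \frac{579417}{1432444} = - \frac{3606125509547365825}{1432444} \approx -2.5175 \cdot 10^{12}$)
$\sqrt{Y + W} = \sqrt{- \frac{3606125509547365825}{1432444} - 3340750} = \sqrt{- \frac{3606130294984658825}{1432444}} = \frac{5 i \sqrt{305655603802899682007}}{55094}$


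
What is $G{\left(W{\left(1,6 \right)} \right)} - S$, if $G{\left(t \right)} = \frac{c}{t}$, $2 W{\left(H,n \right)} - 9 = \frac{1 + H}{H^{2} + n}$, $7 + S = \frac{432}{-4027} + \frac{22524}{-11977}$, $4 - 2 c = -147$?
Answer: $\frac{79157928828}{3135039635} \approx 25.249$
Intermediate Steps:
$c = \frac{151}{2}$ ($c = 2 - - \frac{147}{2} = 2 + \frac{147}{2} = \frac{151}{2} \approx 75.5$)
$S = - \frac{433497865}{48231379}$ ($S = -7 + \left(\frac{432}{-4027} + \frac{22524}{-11977}\right) = -7 + \left(432 \left(- \frac{1}{4027}\right) + 22524 \left(- \frac{1}{11977}\right)\right) = -7 - \frac{95878212}{48231379} = - \frac{433497865}{48231379} \approx -8.9879$)
$W{\left(H,n \right)} = \frac{9}{2} + \frac{1 + H}{2 \left(n + H^{2}\right)}$ ($W{\left(H,n \right)} = \frac{9}{2} + \frac{\left(1 + H\right) \frac{1}{H^{2} + n}}{2} = \frac{9}{2} + \frac{\left(1 + H\right) \frac{1}{n + H^{2}}}{2} = \frac{9}{2} + \frac{\frac{1}{n + H^{2}} \left(1 + H\right)}{2} = \frac{9}{2} + \frac{1 + H}{2 \left(n + H^{2}\right)}$)
$G{\left(t \right)} = \frac{151}{2 t}$
$G{\left(W{\left(1,6 \right)} \right)} - S = \frac{151}{2 \frac{1 + 1 + 9 \cdot 6 + 9 \cdot 1^{2}}{2 \left(6 + 1^{2}\right)}} - - \frac{433497865}{48231379} = \frac{151}{2 \frac{1 + 1 + 54 + 9 \cdot 1}{2 \left(6 + 1\right)}} + \frac{433497865}{48231379} = \frac{151}{2 \frac{1 + 1 + 54 + 9}{2 \cdot 7}} + \frac{433497865}{48231379} = \frac{151}{2 \cdot \frac{1}{2} \cdot \frac{1}{7} \cdot 65} + \frac{433497865}{48231379} = \frac{151}{2 \cdot \frac{65}{14}} + \frac{433497865}{48231379} = \frac{151}{2} \cdot \frac{14}{65} + \frac{433497865}{48231379} = \frac{1057}{65} + \frac{433497865}{48231379} = \frac{79157928828}{3135039635}$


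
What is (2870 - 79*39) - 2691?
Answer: -2902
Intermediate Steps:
(2870 - 79*39) - 2691 = (2870 - 3081) - 2691 = -211 - 2691 = -2902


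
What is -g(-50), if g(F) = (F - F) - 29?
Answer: 29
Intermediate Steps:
g(F) = -29 (g(F) = 0 - 29 = -29)
-g(-50) = -1*(-29) = 29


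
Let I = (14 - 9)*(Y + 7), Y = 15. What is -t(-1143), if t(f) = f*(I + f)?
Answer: -1180719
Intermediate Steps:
I = 110 (I = (14 - 9)*(15 + 7) = 5*22 = 110)
t(f) = f*(110 + f)
-t(-1143) = -(-1143)*(110 - 1143) = -(-1143)*(-1033) = -1*1180719 = -1180719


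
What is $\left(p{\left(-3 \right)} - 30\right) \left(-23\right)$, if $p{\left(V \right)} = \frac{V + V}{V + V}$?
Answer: $667$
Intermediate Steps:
$p{\left(V \right)} = 1$ ($p{\left(V \right)} = \frac{2 V}{2 V} = 2 V \frac{1}{2 V} = 1$)
$\left(p{\left(-3 \right)} - 30\right) \left(-23\right) = \left(1 - 30\right) \left(-23\right) = \left(-29\right) \left(-23\right) = 667$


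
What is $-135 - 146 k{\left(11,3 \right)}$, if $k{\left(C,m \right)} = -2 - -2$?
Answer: $-135$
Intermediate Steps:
$k{\left(C,m \right)} = 0$ ($k{\left(C,m \right)} = -2 + 2 = 0$)
$-135 - 146 k{\left(11,3 \right)} = -135 - 0 = -135 + 0 = -135$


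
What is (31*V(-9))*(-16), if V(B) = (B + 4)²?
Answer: -12400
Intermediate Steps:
V(B) = (4 + B)²
(31*V(-9))*(-16) = (31*(4 - 9)²)*(-16) = (31*(-5)²)*(-16) = (31*25)*(-16) = 775*(-16) = -12400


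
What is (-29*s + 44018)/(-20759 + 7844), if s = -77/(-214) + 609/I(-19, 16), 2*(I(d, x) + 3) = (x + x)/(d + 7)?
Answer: -133767409/35929530 ≈ -3.7230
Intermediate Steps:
I(d, x) = -3 + x/(7 + d) (I(d, x) = -3 + ((x + x)/(d + 7))/2 = -3 + ((2*x)/(7 + d))/2 = -3 + (2*x/(7 + d))/2 = -3 + x/(7 + d))
s = -389977/2782 (s = -77/(-214) + 609/(((-21 + 16 - 3*(-19))/(7 - 19))) = -77*(-1/214) + 609/(((-21 + 16 + 57)/(-12))) = 77/214 + 609/((-1/12*52)) = 77/214 + 609/(-13/3) = 77/214 + 609*(-3/13) = 77/214 - 1827/13 = -389977/2782 ≈ -140.18)
(-29*s + 44018)/(-20759 + 7844) = (-29*(-389977/2782) + 44018)/(-20759 + 7844) = (11309333/2782 + 44018)/(-12915) = (133767409/2782)*(-1/12915) = -133767409/35929530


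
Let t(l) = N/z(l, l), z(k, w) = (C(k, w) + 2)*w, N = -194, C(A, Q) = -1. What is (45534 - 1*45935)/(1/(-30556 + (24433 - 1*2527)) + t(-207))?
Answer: -718010550/1677893 ≈ -427.92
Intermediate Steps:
z(k, w) = w (z(k, w) = (-1 + 2)*w = 1*w = w)
t(l) = -194/l
(45534 - 1*45935)/(1/(-30556 + (24433 - 1*2527)) + t(-207)) = (45534 - 1*45935)/(1/(-30556 + (24433 - 1*2527)) - 194/(-207)) = (45534 - 45935)/(1/(-30556 + (24433 - 2527)) - 194*(-1/207)) = -401/(1/(-30556 + 21906) + 194/207) = -401/(1/(-8650) + 194/207) = -401/(-1/8650 + 194/207) = -401/1677893/1790550 = -401*1790550/1677893 = -718010550/1677893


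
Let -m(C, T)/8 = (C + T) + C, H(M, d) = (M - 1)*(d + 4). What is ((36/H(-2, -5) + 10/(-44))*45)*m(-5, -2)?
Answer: 559440/11 ≈ 50858.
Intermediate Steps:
H(M, d) = (-1 + M)*(4 + d)
m(C, T) = -16*C - 8*T (m(C, T) = -8*((C + T) + C) = -8*(T + 2*C) = -16*C - 8*T)
((36/H(-2, -5) + 10/(-44))*45)*m(-5, -2) = ((36/(-4 - 1*(-5) + 4*(-2) - 2*(-5)) + 10/(-44))*45)*(-16*(-5) - 8*(-2)) = ((36/(-4 + 5 - 8 + 10) + 10*(-1/44))*45)*(80 + 16) = ((36/3 - 5/22)*45)*96 = ((36*(⅓) - 5/22)*45)*96 = ((12 - 5/22)*45)*96 = ((259/22)*45)*96 = (11655/22)*96 = 559440/11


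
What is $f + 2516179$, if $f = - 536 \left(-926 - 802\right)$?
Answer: $3442387$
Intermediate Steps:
$f = 926208$ ($f = \left(-536\right) \left(-1728\right) = 926208$)
$f + 2516179 = 926208 + 2516179 = 3442387$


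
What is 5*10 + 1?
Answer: 51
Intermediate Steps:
5*10 + 1 = 50 + 1 = 51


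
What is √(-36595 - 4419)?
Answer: I*√41014 ≈ 202.52*I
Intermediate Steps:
√(-36595 - 4419) = √(-41014) = I*√41014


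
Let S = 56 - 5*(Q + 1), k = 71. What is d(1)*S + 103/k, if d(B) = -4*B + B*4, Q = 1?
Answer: 103/71 ≈ 1.4507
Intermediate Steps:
d(B) = 0 (d(B) = -4*B + 4*B = 0)
S = 46 (S = 56 - 5*(1 + 1) = 56 - 5*2 = 56 - 10 = 46)
d(1)*S + 103/k = 0*46 + 103/71 = 0 + 103*(1/71) = 0 + 103/71 = 103/71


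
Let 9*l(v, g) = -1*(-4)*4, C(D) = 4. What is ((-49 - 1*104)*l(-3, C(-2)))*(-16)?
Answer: 4352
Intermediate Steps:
l(v, g) = 16/9 (l(v, g) = (-1*(-4)*4)/9 = (4*4)/9 = (⅑)*16 = 16/9)
((-49 - 1*104)*l(-3, C(-2)))*(-16) = ((-49 - 1*104)*(16/9))*(-16) = ((-49 - 104)*(16/9))*(-16) = -153*16/9*(-16) = -272*(-16) = 4352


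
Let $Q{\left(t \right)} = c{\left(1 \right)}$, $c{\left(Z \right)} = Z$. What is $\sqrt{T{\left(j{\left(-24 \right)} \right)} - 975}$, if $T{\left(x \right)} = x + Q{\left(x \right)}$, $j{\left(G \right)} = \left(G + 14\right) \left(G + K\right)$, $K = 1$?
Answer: $2 i \sqrt{186} \approx 27.276 i$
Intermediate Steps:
$Q{\left(t \right)} = 1$
$j{\left(G \right)} = \left(1 + G\right) \left(14 + G\right)$ ($j{\left(G \right)} = \left(G + 14\right) \left(G + 1\right) = \left(14 + G\right) \left(1 + G\right) = \left(1 + G\right) \left(14 + G\right)$)
$T{\left(x \right)} = 1 + x$ ($T{\left(x \right)} = x + 1 = 1 + x$)
$\sqrt{T{\left(j{\left(-24 \right)} \right)} - 975} = \sqrt{\left(1 + \left(14 + \left(-24\right)^{2} + 15 \left(-24\right)\right)\right) - 975} = \sqrt{\left(1 + \left(14 + 576 - 360\right)\right) - 975} = \sqrt{\left(1 + 230\right) - 975} = \sqrt{231 - 975} = \sqrt{-744} = 2 i \sqrt{186}$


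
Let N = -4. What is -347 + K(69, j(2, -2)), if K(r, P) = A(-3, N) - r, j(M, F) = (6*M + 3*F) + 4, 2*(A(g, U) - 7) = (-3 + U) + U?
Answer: -829/2 ≈ -414.50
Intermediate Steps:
A(g, U) = 11/2 + U (A(g, U) = 7 + ((-3 + U) + U)/2 = 7 + (-3 + 2*U)/2 = 7 + (-3/2 + U) = 11/2 + U)
j(M, F) = 4 + 3*F + 6*M (j(M, F) = (3*F + 6*M) + 4 = 4 + 3*F + 6*M)
K(r, P) = 3/2 - r (K(r, P) = (11/2 - 4) - r = 3/2 - r)
-347 + K(69, j(2, -2)) = -347 + (3/2 - 1*69) = -347 + (3/2 - 69) = -347 - 135/2 = -829/2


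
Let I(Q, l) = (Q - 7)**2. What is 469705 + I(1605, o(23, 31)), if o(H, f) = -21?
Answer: 3023309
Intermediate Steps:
I(Q, l) = (-7 + Q)**2
469705 + I(1605, o(23, 31)) = 469705 + (-7 + 1605)**2 = 469705 + 1598**2 = 469705 + 2553604 = 3023309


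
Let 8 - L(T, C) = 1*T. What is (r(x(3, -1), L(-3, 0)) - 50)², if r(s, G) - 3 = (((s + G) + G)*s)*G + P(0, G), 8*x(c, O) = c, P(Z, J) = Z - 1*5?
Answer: 6651241/4096 ≈ 1623.8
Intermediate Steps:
P(Z, J) = -5 + Z (P(Z, J) = Z - 5 = -5 + Z)
x(c, O) = c/8
L(T, C) = 8 - T
r(s, G) = -2 + G*s*(s + 2*G) (r(s, G) = 3 + ((((s + G) + G)*s)*G + (-5 + 0)) = 3 + ((((G + s) + G)*s)*G - 5) = 3 + (((s + 2*G)*s)*G - 5) = 3 + ((s*(s + 2*G))*G - 5) = 3 + (G*s*(s + 2*G) - 5) = 3 + (-5 + G*s*(s + 2*G)) = -2 + G*s*(s + 2*G))
(r(x(3, -1), L(-3, 0)) - 50)² = ((-2 + (8 - 1*(-3))*((⅛)*3)² + 2*((⅛)*3)*(8 - 1*(-3))²) - 50)² = ((-2 + (8 + 3)*(3/8)² + 2*(3/8)*(8 + 3)²) - 50)² = ((-2 + 11*(9/64) + 2*(3/8)*11²) - 50)² = ((-2 + 99/64 + 2*(3/8)*121) - 50)² = ((-2 + 99/64 + 363/4) - 50)² = (5779/64 - 50)² = (2579/64)² = 6651241/4096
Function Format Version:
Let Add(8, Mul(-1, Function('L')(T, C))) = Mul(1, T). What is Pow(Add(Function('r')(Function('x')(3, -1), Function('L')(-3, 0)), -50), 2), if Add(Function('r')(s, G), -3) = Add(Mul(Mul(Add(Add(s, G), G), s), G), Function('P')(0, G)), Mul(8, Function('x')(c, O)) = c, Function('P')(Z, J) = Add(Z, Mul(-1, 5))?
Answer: Rational(6651241, 4096) ≈ 1623.8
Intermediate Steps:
Function('P')(Z, J) = Add(-5, Z) (Function('P')(Z, J) = Add(Z, -5) = Add(-5, Z))
Function('x')(c, O) = Mul(Rational(1, 8), c)
Function('L')(T, C) = Add(8, Mul(-1, T)) (Function('L')(T, C) = Add(8, Mul(-1, Mul(1, T))) = Add(8, Mul(-1, T)))
Function('r')(s, G) = Add(-2, Mul(G, s, Add(s, Mul(2, G)))) (Function('r')(s, G) = Add(3, Add(Mul(Mul(Add(Add(s, G), G), s), G), Add(-5, 0))) = Add(3, Add(Mul(Mul(Add(Add(G, s), G), s), G), -5)) = Add(3, Add(Mul(Mul(Add(s, Mul(2, G)), s), G), -5)) = Add(3, Add(Mul(Mul(s, Add(s, Mul(2, G))), G), -5)) = Add(3, Add(Mul(G, s, Add(s, Mul(2, G))), -5)) = Add(3, Add(-5, Mul(G, s, Add(s, Mul(2, G))))) = Add(-2, Mul(G, s, Add(s, Mul(2, G)))))
Pow(Add(Function('r')(Function('x')(3, -1), Function('L')(-3, 0)), -50), 2) = Pow(Add(Add(-2, Mul(Add(8, Mul(-1, -3)), Pow(Mul(Rational(1, 8), 3), 2)), Mul(2, Mul(Rational(1, 8), 3), Pow(Add(8, Mul(-1, -3)), 2))), -50), 2) = Pow(Add(Add(-2, Mul(Add(8, 3), Pow(Rational(3, 8), 2)), Mul(2, Rational(3, 8), Pow(Add(8, 3), 2))), -50), 2) = Pow(Add(Add(-2, Mul(11, Rational(9, 64)), Mul(2, Rational(3, 8), Pow(11, 2))), -50), 2) = Pow(Add(Add(-2, Rational(99, 64), Mul(2, Rational(3, 8), 121)), -50), 2) = Pow(Add(Add(-2, Rational(99, 64), Rational(363, 4)), -50), 2) = Pow(Add(Rational(5779, 64), -50), 2) = Pow(Rational(2579, 64), 2) = Rational(6651241, 4096)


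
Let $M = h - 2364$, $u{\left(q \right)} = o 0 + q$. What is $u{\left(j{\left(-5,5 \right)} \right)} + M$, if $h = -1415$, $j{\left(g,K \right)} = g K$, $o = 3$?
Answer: $-3804$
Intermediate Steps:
$j{\left(g,K \right)} = K g$
$u{\left(q \right)} = q$ ($u{\left(q \right)} = 3 \cdot 0 + q = 0 + q = q$)
$M = -3779$ ($M = -1415 - 2364 = -3779$)
$u{\left(j{\left(-5,5 \right)} \right)} + M = 5 \left(-5\right) - 3779 = -25 - 3779 = -3804$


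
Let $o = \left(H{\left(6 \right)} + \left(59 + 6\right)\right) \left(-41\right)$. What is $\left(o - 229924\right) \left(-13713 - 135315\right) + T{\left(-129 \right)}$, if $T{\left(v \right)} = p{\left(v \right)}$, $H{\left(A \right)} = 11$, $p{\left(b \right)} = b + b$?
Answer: $34729484862$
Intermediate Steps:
$p{\left(b \right)} = 2 b$
$o = -3116$ ($o = \left(11 + \left(59 + 6\right)\right) \left(-41\right) = \left(11 + 65\right) \left(-41\right) = 76 \left(-41\right) = -3116$)
$T{\left(v \right)} = 2 v$
$\left(o - 229924\right) \left(-13713 - 135315\right) + T{\left(-129 \right)} = \left(-3116 - 229924\right) \left(-13713 - 135315\right) + 2 \left(-129\right) = \left(-233040\right) \left(-149028\right) - 258 = 34729485120 - 258 = 34729484862$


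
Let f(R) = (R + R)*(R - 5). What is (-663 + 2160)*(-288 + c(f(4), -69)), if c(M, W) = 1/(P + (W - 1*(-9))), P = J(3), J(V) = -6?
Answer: -9485491/22 ≈ -4.3116e+5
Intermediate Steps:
P = -6
f(R) = 2*R*(-5 + R) (f(R) = (2*R)*(-5 + R) = 2*R*(-5 + R))
c(M, W) = 1/(3 + W) (c(M, W) = 1/(-6 + (W - 1*(-9))) = 1/(-6 + (W + 9)) = 1/(-6 + (9 + W)) = 1/(3 + W))
(-663 + 2160)*(-288 + c(f(4), -69)) = (-663 + 2160)*(-288 + 1/(3 - 69)) = 1497*(-288 + 1/(-66)) = 1497*(-288 - 1/66) = 1497*(-19009/66) = -9485491/22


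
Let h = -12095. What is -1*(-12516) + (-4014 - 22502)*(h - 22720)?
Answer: 923167056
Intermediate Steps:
-1*(-12516) + (-4014 - 22502)*(h - 22720) = -1*(-12516) + (-4014 - 22502)*(-12095 - 22720) = 12516 - 26516*(-34815) = 12516 + 923154540 = 923167056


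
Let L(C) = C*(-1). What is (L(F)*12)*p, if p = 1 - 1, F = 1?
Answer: 0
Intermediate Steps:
L(C) = -C
p = 0
(L(F)*12)*p = (-1*1*12)*0 = -1*12*0 = -12*0 = 0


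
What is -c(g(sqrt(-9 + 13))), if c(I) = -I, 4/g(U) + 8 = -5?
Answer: -4/13 ≈ -0.30769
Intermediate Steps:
g(U) = -4/13 (g(U) = 4/(-8 - 5) = 4/(-13) = 4*(-1/13) = -4/13)
-c(g(sqrt(-9 + 13))) = -(-1)*(-4)/13 = -1*4/13 = -4/13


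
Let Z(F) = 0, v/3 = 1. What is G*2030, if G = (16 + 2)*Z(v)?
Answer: 0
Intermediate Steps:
v = 3 (v = 3*1 = 3)
G = 0 (G = (16 + 2)*0 = 18*0 = 0)
G*2030 = 0*2030 = 0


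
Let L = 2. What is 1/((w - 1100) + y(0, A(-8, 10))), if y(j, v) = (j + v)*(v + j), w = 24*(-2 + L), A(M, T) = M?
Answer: -1/1036 ≈ -0.00096525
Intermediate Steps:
w = 0 (w = 24*(-2 + 2) = 24*0 = 0)
y(j, v) = (j + v)² (y(j, v) = (j + v)*(j + v) = (j + v)²)
1/((w - 1100) + y(0, A(-8, 10))) = 1/((0 - 1100) + (0 - 8)²) = 1/(-1100 + (-8)²) = 1/(-1100 + 64) = 1/(-1036) = -1/1036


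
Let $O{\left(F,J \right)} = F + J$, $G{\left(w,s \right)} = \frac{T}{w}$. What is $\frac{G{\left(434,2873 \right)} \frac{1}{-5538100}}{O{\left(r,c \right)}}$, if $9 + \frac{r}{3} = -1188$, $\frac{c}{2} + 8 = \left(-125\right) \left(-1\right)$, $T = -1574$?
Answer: $- \frac{787}{4034334168900} \approx -1.9508 \cdot 10^{-10}$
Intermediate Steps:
$G{\left(w,s \right)} = - \frac{1574}{w}$
$c = 234$ ($c = -16 + 2 \left(\left(-125\right) \left(-1\right)\right) = -16 + 2 \cdot 125 = -16 + 250 = 234$)
$r = -3591$ ($r = -27 + 3 \left(-1188\right) = -27 - 3564 = -3591$)
$\frac{G{\left(434,2873 \right)} \frac{1}{-5538100}}{O{\left(r,c \right)}} = \frac{- \frac{1574}{434} \frac{1}{-5538100}}{-3591 + 234} = \frac{\left(-1574\right) \frac{1}{434} \left(- \frac{1}{5538100}\right)}{-3357} = \left(- \frac{787}{217}\right) \left(- \frac{1}{5538100}\right) \left(- \frac{1}{3357}\right) = \frac{787}{1201767700} \left(- \frac{1}{3357}\right) = - \frac{787}{4034334168900}$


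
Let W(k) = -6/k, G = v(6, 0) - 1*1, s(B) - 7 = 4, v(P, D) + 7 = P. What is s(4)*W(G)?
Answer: 33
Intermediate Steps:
v(P, D) = -7 + P
s(B) = 11 (s(B) = 7 + 4 = 11)
G = -2 (G = (-7 + 6) - 1*1 = -1 - 1 = -2)
s(4)*W(G) = 11*(-6/(-2)) = 11*(-6*(-½)) = 11*3 = 33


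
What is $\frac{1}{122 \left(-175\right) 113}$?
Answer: $- \frac{1}{2412550} \approx -4.145 \cdot 10^{-7}$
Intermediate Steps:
$\frac{1}{122 \left(-175\right) 113} = \frac{1}{\left(-21350\right) 113} = \frac{1}{-2412550} = - \frac{1}{2412550}$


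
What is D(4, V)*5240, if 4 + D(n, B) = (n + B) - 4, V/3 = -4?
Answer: -83840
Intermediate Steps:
V = -12 (V = 3*(-4) = -12)
D(n, B) = -8 + B + n (D(n, B) = -4 + ((n + B) - 4) = -4 + ((B + n) - 4) = -4 + (-4 + B + n) = -8 + B + n)
D(4, V)*5240 = (-8 - 12 + 4)*5240 = -16*5240 = -83840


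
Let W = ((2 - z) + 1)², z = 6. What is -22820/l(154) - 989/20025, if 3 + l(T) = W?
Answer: -76162739/20025 ≈ -3803.4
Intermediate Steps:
W = 9 (W = ((2 - 1*6) + 1)² = ((2 - 6) + 1)² = (-4 + 1)² = (-3)² = 9)
l(T) = 6 (l(T) = -3 + 9 = 6)
-22820/l(154) - 989/20025 = -22820/6 - 989/20025 = -22820*⅙ - 989*1/20025 = -11410/3 - 989/20025 = -76162739/20025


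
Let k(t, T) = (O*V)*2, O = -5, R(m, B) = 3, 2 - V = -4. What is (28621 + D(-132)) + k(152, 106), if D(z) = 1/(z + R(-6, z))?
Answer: 3684368/129 ≈ 28561.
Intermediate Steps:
V = 6 (V = 2 - 1*(-4) = 2 + 4 = 6)
D(z) = 1/(3 + z) (D(z) = 1/(z + 3) = 1/(3 + z))
k(t, T) = -60 (k(t, T) = -5*6*2 = -30*2 = -60)
(28621 + D(-132)) + k(152, 106) = (28621 + 1/(3 - 132)) - 60 = (28621 + 1/(-129)) - 60 = (28621 - 1/129) - 60 = 3692108/129 - 60 = 3684368/129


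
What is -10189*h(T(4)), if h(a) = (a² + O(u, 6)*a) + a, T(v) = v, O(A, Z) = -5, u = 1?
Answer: 0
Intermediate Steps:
h(a) = a² - 4*a (h(a) = (a² - 5*a) + a = a² - 4*a)
-10189*h(T(4)) = -40756*(-4 + 4) = -40756*0 = -10189*0 = 0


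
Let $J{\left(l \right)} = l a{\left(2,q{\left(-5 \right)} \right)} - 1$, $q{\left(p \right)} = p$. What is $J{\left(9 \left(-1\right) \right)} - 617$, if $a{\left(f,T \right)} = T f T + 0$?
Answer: $-1068$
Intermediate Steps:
$a{\left(f,T \right)} = f T^{2}$ ($a{\left(f,T \right)} = f T^{2} + 0 = f T^{2}$)
$J{\left(l \right)} = -1 + 50 l$ ($J{\left(l \right)} = l 2 \left(-5\right)^{2} - 1 = l 2 \cdot 25 - 1 = l 50 - 1 = 50 l - 1 = -1 + 50 l$)
$J{\left(9 \left(-1\right) \right)} - 617 = \left(-1 + 50 \cdot 9 \left(-1\right)\right) - 617 = \left(-1 + 50 \left(-9\right)\right) - 617 = \left(-1 - 450\right) - 617 = -451 - 617 = -1068$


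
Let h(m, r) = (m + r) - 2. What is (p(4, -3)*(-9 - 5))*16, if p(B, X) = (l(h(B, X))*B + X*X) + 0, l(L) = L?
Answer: -1120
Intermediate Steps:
h(m, r) = -2 + m + r
p(B, X) = X² + B*(-2 + B + X) (p(B, X) = ((-2 + B + X)*B + X*X) + 0 = (B*(-2 + B + X) + X²) + 0 = (X² + B*(-2 + B + X)) + 0 = X² + B*(-2 + B + X))
(p(4, -3)*(-9 - 5))*16 = (((-3)² + 4*(-2 + 4 - 3))*(-9 - 5))*16 = ((9 + 4*(-1))*(-14))*16 = ((9 - 4)*(-14))*16 = (5*(-14))*16 = -70*16 = -1120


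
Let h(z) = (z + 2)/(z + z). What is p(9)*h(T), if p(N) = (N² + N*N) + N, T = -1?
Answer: -171/2 ≈ -85.500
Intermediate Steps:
p(N) = N + 2*N² (p(N) = (N² + N²) + N = 2*N² + N = N + 2*N²)
h(z) = (2 + z)/(2*z) (h(z) = (2 + z)/((2*z)) = (2 + z)*(1/(2*z)) = (2 + z)/(2*z))
p(9)*h(T) = (9*(1 + 2*9))*((½)*(2 - 1)/(-1)) = (9*(1 + 18))*((½)*(-1)*1) = (9*19)*(-½) = 171*(-½) = -171/2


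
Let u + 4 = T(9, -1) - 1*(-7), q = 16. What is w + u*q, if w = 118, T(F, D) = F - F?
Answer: 166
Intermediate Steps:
T(F, D) = 0
u = 3 (u = -4 + (0 - 1*(-7)) = -4 + (0 + 7) = -4 + 7 = 3)
w + u*q = 118 + 3*16 = 118 + 48 = 166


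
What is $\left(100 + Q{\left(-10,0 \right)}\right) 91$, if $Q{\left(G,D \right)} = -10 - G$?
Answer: $9100$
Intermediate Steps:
$\left(100 + Q{\left(-10,0 \right)}\right) 91 = \left(100 - 0\right) 91 = \left(100 + \left(-10 + 10\right)\right) 91 = \left(100 + 0\right) 91 = 100 \cdot 91 = 9100$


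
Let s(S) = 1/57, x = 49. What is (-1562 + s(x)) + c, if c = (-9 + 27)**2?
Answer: -70565/57 ≈ -1238.0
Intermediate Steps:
s(S) = 1/57
c = 324 (c = 18**2 = 324)
(-1562 + s(x)) + c = (-1562 + 1/57) + 324 = -89033/57 + 324 = -70565/57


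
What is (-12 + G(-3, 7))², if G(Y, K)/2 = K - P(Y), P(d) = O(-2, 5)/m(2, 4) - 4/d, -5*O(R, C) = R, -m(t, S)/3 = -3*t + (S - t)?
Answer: 121/225 ≈ 0.53778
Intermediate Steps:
m(t, S) = -3*S + 12*t (m(t, S) = -3*(-3*t + (S - t)) = -3*(S - 4*t) = -3*S + 12*t)
O(R, C) = -R/5
P(d) = 1/30 - 4/d (P(d) = (-⅕*(-2))/(-3*4 + 12*2) - 4/d = 2/(5*(-12 + 24)) - 4/d = (⅖)/12 - 4/d = (⅖)*(1/12) - 4/d = 1/30 - 4/d)
G(Y, K) = 2*K - (-120 + Y)/(15*Y) (G(Y, K) = 2*(K - (-120 + Y)/(30*Y)) = 2*K - (-120 + Y)/(15*Y))
(-12 + G(-3, 7))² = (-12 + (-1/15 + 2*7 + 8/(-3)))² = (-12 + (-1/15 + 14 + 8*(-⅓)))² = (-12 + (-1/15 + 14 - 8/3))² = (-12 + 169/15)² = (-11/15)² = 121/225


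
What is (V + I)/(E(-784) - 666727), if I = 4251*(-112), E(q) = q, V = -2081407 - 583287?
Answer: 3140806/667511 ≈ 4.7052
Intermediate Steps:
V = -2664694
I = -476112
(V + I)/(E(-784) - 666727) = (-2664694 - 476112)/(-784 - 666727) = -3140806/(-667511) = -3140806*(-1/667511) = 3140806/667511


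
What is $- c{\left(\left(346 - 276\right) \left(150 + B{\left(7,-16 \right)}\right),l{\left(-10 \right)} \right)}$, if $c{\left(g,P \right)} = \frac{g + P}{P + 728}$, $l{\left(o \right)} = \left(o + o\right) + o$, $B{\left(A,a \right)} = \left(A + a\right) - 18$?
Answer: $- \frac{4290}{349} \approx -12.292$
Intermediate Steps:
$B{\left(A,a \right)} = -18 + A + a$
$l{\left(o \right)} = 3 o$ ($l{\left(o \right)} = 2 o + o = 3 o$)
$c{\left(g,P \right)} = \frac{P + g}{728 + P}$
$- c{\left(\left(346 - 276\right) \left(150 + B{\left(7,-16 \right)}\right),l{\left(-10 \right)} \right)} = - \frac{3 \left(-10\right) + \left(346 - 276\right) \left(150 - 27\right)}{728 + 3 \left(-10\right)} = - \frac{-30 + 70 \left(150 - 27\right)}{728 - 30} = - \frac{-30 + 70 \cdot 123}{698} = - \frac{-30 + 8610}{698} = - \frac{8580}{698} = \left(-1\right) \frac{4290}{349} = - \frac{4290}{349}$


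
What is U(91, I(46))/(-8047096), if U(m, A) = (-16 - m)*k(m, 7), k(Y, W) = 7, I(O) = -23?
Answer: 749/8047096 ≈ 9.3077e-5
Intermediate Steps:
U(m, A) = -112 - 7*m (U(m, A) = (-16 - m)*7 = -112 - 7*m)
U(91, I(46))/(-8047096) = (-112 - 7*91)/(-8047096) = (-112 - 637)*(-1/8047096) = -749*(-1/8047096) = 749/8047096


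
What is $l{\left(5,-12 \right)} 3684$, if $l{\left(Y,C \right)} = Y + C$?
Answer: $-25788$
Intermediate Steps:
$l{\left(Y,C \right)} = C + Y$
$l{\left(5,-12 \right)} 3684 = \left(-12 + 5\right) 3684 = \left(-7\right) 3684 = -25788$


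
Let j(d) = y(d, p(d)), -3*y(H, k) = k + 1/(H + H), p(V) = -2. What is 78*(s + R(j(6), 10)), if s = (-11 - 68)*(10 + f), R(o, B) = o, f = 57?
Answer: -2476825/6 ≈ -4.1280e+5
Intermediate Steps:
y(H, k) = -k/3 - 1/(6*H) (y(H, k) = -(k + 1/(H + H))/3 = -(k + 1/(2*H))/3 = -k/3 - 1/(6*H))
j(d) = ⅔ - 1/(6*d) (j(d) = -⅓*(-2) - 1/(6*d) = ⅔ - 1/(6*d))
s = -5293 (s = (-11 - 68)*(10 + 57) = -79*67 = -5293)
78*(s + R(j(6), 10)) = 78*(-5293 + (⅙)*(-1 + 4*6)/6) = 78*(-5293 + (⅙)*(⅙)*(-1 + 24)) = 78*(-5293 + (⅙)*(⅙)*23) = 78*(-5293 + 23/36) = 78*(-190525/36) = -2476825/6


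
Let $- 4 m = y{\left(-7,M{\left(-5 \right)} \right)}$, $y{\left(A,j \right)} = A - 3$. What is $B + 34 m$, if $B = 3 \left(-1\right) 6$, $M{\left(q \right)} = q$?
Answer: $67$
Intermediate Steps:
$y{\left(A,j \right)} = -3 + A$ ($y{\left(A,j \right)} = A - 3 = -3 + A$)
$m = \frac{5}{2}$ ($m = - \frac{-3 - 7}{4} = \left(- \frac{1}{4}\right) \left(-10\right) = \frac{5}{2} \approx 2.5$)
$B = -18$ ($B = \left(-3\right) 6 = -18$)
$B + 34 m = -18 + 34 \cdot \frac{5}{2} = -18 + 85 = 67$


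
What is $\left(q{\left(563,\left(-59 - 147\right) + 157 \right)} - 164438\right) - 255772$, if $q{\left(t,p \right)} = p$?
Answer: $-420259$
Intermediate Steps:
$\left(q{\left(563,\left(-59 - 147\right) + 157 \right)} - 164438\right) - 255772 = \left(\left(\left(-59 - 147\right) + 157\right) - 164438\right) - 255772 = \left(\left(-206 + 157\right) - 164438\right) - 255772 = \left(-49 - 164438\right) - 255772 = -164487 - 255772 = -420259$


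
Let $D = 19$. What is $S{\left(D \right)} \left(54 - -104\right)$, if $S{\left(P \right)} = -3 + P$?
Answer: $2528$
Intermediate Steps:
$S{\left(D \right)} \left(54 - -104\right) = \left(-3 + 19\right) \left(54 - -104\right) = 16 \left(54 + 104\right) = 16 \cdot 158 = 2528$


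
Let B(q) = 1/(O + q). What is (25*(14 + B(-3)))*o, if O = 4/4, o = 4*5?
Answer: 6750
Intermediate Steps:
o = 20
O = 1 (O = 4*(¼) = 1)
B(q) = 1/(1 + q)
(25*(14 + B(-3)))*o = (25*(14 + 1/(1 - 3)))*20 = (25*(14 + 1/(-2)))*20 = (25*(14 - ½))*20 = (25*(27/2))*20 = (675/2)*20 = 6750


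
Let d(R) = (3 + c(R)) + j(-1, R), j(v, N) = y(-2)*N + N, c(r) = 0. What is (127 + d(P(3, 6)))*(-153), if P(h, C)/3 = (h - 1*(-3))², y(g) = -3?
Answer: 13158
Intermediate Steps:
j(v, N) = -2*N (j(v, N) = -3*N + N = -2*N)
P(h, C) = 3*(3 + h)² (P(h, C) = 3*(h - 1*(-3))² = 3*(h + 3)² = 3*(3 + h)²)
d(R) = 3 - 2*R (d(R) = (3 + 0) - 2*R = 3 - 2*R)
(127 + d(P(3, 6)))*(-153) = (127 + (3 - 6*(3 + 3)²))*(-153) = (127 + (3 - 6*6²))*(-153) = (127 + (3 - 6*36))*(-153) = (127 + (3 - 2*108))*(-153) = (127 + (3 - 216))*(-153) = (127 - 213)*(-153) = -86*(-153) = 13158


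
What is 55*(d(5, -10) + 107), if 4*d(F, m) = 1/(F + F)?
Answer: 47091/8 ≈ 5886.4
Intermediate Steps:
d(F, m) = 1/(8*F) (d(F, m) = 1/(4*(F + F)) = 1/(4*((2*F))) = (1/(2*F))/4 = 1/(8*F))
55*(d(5, -10) + 107) = 55*((⅛)/5 + 107) = 55*((⅛)*(⅕) + 107) = 55*(1/40 + 107) = 55*(4281/40) = 47091/8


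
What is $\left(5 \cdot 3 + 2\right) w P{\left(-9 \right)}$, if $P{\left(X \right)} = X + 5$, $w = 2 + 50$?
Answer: $-3536$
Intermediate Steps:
$w = 52$
$P{\left(X \right)} = 5 + X$
$\left(5 \cdot 3 + 2\right) w P{\left(-9 \right)} = \left(5 \cdot 3 + 2\right) 52 \left(5 - 9\right) = \left(15 + 2\right) 52 \left(-4\right) = 17 \cdot 52 \left(-4\right) = 884 \left(-4\right) = -3536$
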